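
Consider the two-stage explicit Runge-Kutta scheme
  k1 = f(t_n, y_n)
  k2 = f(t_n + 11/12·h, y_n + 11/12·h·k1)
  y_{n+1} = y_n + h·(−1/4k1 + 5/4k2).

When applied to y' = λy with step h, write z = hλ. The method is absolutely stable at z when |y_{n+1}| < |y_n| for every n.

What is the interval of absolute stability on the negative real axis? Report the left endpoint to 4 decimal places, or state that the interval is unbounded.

(-0.8727, 0).

Test eqn y'=λy, z=hλ:
  k1=λy_n ⇒ h·k1=z·y_n;  k2=λ(1+11/12z)y_n ⇒ h·k2=z(1+11/12z)y_n
  y_{n+1}/y_n = 1 − 1/4z + 5/4z(1+11/12z) = 1 + z + 55/48z²
  so R(z) = 1 + z + 55/48z².

Need |R(x)|<1, x<0.
x=-0.77: |R|=0.9094
R=1: x+55/48x²=0 ⇒ x=−48/55=-0.8727; min R=1−1/(4·55/48)=0.7818>−1
Confirm numerically:
  x=-0.642: |R|=0.83027 <1
  x=-0.621: |R|=0.82088 <1
  x=-0.430: |R|=0.78186 <1
  x=-0.354: |R|=0.78959 <1
  x=-1.446: |R|=1.94984 >1
  x=-0.977: |R|=1.11673 >1
  x=-0.900: |R|=1.02812 >1
Interval (-0.8727, 0).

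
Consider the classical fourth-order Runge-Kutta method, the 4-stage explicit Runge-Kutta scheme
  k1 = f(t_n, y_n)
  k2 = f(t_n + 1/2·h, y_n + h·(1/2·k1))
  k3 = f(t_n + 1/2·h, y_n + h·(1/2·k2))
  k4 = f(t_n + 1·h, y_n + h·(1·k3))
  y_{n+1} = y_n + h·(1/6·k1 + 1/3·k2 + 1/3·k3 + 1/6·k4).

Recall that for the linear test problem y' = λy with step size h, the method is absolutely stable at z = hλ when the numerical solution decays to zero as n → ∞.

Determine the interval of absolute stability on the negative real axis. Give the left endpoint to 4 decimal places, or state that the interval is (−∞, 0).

Test eqn y'=λy, z=hλ:
  order 4, 4-stage ⇒ R(z)=1+z+z^2/2+z^3/6+z^4/24
  (e.g. R(-0.87)=0.42257, |R|=0.42257)

Need |R(x)|<1, x<0.
x=-0.87: |R|=0.4226
|R(-2.32)|=0.4971 |R(-2.17)|=0.4053 |R(-0.51)|=0.6008
Bisect:
  x_lo=-3.6222 |R|=3.1897  x_hi=-0.3369 |R|=0.7140
  mid=-1.97953 |R|=0.32672 →hi
  mid=-2.80084 |R|=1.02370 →lo
  mid=-2.39019 |R|=0.55038 →hi
  mid=-2.59551 |R|=0.74959 →hi
  mid=-2.69818 |R|=0.87641 →hi
  mid=-2.74951 |R|=0.94738 →hi
  mid=-2.77518 |R|=0.98485 →hi
  mid=-2.78801 |R|=1.00410 →lo
  mid=-2.78159 |R|=0.99443 →hi
  ...
  [-2.78540,-2.78520] ⇒ x*=-2.7853
Interval (-2.7853, 0).

(-2.7853, 0).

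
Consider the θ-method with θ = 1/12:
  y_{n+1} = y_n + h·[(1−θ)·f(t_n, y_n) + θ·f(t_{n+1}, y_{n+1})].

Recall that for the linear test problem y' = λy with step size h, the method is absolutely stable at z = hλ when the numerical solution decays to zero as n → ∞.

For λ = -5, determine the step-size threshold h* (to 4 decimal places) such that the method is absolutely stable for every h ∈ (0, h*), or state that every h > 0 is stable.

On y'=λy, z=hλ:
  y_{n+1} = y_n + z·[11/12·y_n + 1/12·y_{n+1}] ⇒ (1 − 1/12z)y_{n+1} = (1 + 11/12z)y_n
  Hence R(z) = (1 + 11/12z)/(1 − 1/12z).

Need |R(x)|<1, x<0.
x=-1.63: |R|=0.4351
R=−1: 1+11/12x = −1+1/12x ⇒ -5/6x=2 ⇒ x=2/(-5/6)=-2.4000
Confirm numerically:
  x=-2.085: |R|=0.77636 <1
  x=-1.937: |R|=0.66779 <1
  x=-1.444: |R|=0.28890 <1
  x=-2.971: |R|=1.38140 >1
  x=-2.524: |R|=1.08538 >1
Interval (-2.4000, 0).

(-2.4000,0); λ=-5 ⇒ h* = (12/5)/5 = 0.4800.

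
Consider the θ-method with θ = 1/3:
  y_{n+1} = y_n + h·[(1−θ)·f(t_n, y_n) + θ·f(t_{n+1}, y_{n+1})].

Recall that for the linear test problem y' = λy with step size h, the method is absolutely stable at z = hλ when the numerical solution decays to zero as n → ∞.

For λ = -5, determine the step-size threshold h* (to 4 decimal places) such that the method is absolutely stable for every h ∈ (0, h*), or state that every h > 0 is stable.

Test eqn y'=λy, z=hλ:
  y_{n+1} = y_n + z·[2/3·y_n + 1/3·y_{n+1}] ⇒ (1 − 1/3z)y_{n+1} = (1 + 2/3z)y_n
  ⇒ R(z) = (1 + 2/3z)/(1 − 1/3z).

Need |R(x)|<1, x<0.
x=-0.76: |R|=0.3936
R=−1: 1+2/3x = −1+1/3x ⇒ -1/3x=2 ⇒ x=2/(-1/3)=-6.0000
Confirm numerically:
  x=-4.352: |R|=0.77584 <1
  x=-3.290: |R|=0.56916 <1
  x=-2.856: |R|=0.46311 <1
  x=-2.479: |R|=0.35736 <1
  x=-6.516: |R|=1.05422 >1
  x=-6.168: |R|=1.01832 >1
  x=-6.047: |R|=1.00520 >1
Stable set (-6.0000, 0).

(-6.0000,0); λ=-5 ⇒ h* = (6)/5 = 1.2000.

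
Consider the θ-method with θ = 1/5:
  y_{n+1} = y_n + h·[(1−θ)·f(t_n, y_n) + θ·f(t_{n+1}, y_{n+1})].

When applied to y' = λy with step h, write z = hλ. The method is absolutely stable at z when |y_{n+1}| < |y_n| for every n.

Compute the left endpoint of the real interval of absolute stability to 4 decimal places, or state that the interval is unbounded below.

Test eqn y'=λy, z=hλ:
  y_{n+1} = y_n + z·[4/5·y_n + 1/5·y_{n+1}] ⇒ (1 − 1/5z)y_{n+1} = (1 + 4/5z)y_n
  so R(z) = (1 + 4/5z)/(1 − 1/5z).

Find x<0 with |R(x)|<1.
x=-1: |R|=0.1667
R=−1: 1+4/5x = −1+1/5x ⇒ -3/5x=2 ⇒ x=2/(-3/5)=-3.3333
Confirm numerically:
  x=-2.704: |R|=0.75493 <1
  x=-2.523: |R|=0.67686 <1
  x=-2.045: |R|=0.45138 <1
  x=-1.491: |R|=0.14851 <1
  x=-3.759: |R|=1.14579 >1
  x=-3.692: |R|=1.12379 >1
  x=-3.598: |R|=1.09235 >1
Interval (-3.3333, 0).

z* = -3.3333.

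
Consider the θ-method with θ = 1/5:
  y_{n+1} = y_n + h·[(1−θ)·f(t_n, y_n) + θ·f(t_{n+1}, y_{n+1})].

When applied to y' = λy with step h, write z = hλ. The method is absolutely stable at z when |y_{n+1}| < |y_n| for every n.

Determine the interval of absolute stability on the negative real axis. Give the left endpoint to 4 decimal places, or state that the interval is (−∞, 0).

z∈(-3.3333,0).

On y'=λy, z=hλ:
  y_{n+1} = y_n + z·[4/5·y_n + 1/5·y_{n+1}] ⇒ (1 − 1/5z)y_{n+1} = (1 + 4/5z)y_n
  so R(z) = (1 + 4/5z)/(1 − 1/5z).

Solve |R(x)|<1 on ℝ⁻.
x=-1.38: |R|=0.0815
R=−1: 1+4/5x = −1+1/5x ⇒ -3/5x=2 ⇒ x=2/(-3/5)=-3.3333
Confirm numerically:
  x=-3.221: |R|=0.95901 <1
  x=-2.786: |R|=0.78911 <1
  x=-2.371: |R|=0.60833 <1
  x=-1.550: |R|=0.18321 <1
  x=-3.611: |R|=1.09674 >1
  x=-3.573: |R|=1.08387 >1
Stable set (-3.3333, 0).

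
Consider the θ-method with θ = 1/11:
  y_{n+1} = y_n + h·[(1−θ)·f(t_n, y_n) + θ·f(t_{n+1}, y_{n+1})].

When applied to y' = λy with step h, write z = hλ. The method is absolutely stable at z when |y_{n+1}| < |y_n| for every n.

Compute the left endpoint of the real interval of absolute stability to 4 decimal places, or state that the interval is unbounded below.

With y'=λy (z=hλ):
  y_{n+1} = y_n + z·[10/11·y_n + 1/11·y_{n+1}] ⇒ (1 − 1/11z)y_{n+1} = (1 + 10/11z)y_n
  R(z) = (1 + 10/11z)/(1 − 1/11z).

Need |R(x)|<1, x<0.
x=-0.52: |R|=0.5035
R=−1: 1+10/11x = −1+1/11x ⇒ -9/11x=2 ⇒ x=2/(-9/11)=-2.4444
Confirm numerically:
  x=-2.402: |R|=0.97150 <1
  x=-1.484: |R|=0.30759 <1
  x=-0.997: |R|=0.08585 <1
  x=-2.681: |R|=1.15562 >1
  x=-2.680: |R|=1.15497 >1
  x=-2.635: |R|=1.12578 >1
Stable set (-2.4444, 0).

left endpoint -2.4444.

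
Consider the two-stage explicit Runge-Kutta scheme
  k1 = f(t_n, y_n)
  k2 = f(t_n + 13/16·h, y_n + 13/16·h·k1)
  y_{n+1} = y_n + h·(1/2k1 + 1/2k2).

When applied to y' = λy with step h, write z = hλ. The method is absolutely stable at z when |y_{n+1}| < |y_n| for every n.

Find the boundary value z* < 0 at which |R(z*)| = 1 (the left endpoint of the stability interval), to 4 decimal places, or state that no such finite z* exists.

z* = -2.4615.

Test eqn y'=λy, z=hλ:
  k1=λy_n ⇒ h·k1=z·y_n;  k2=λ(1+13/16z)y_n ⇒ h·k2=z(1+13/16z)y_n
  y_{n+1}/y_n = 1 + 1/2z + 1/2z(1+13/16z) = 1 + z + 13/32z²
  R(z) = 1 + z + 13/32z².

Need |R(x)|<1, x<0.
x=-1.02: |R|=0.4027
R=1: x+13/32x²=0 ⇒ x=−32/13=-2.4615; min R=1−1/(4·13/32)=0.3846>−1
Confirm numerically:
  x=-2.106: |R|=0.69581 <1
  x=-1.772: |R|=0.50362 <1
  x=-1.706: |R|=0.47636 <1
  x=-1.197: |R|=0.38508 <1
  x=-2.928: |R|=1.55486 >1
  x=-2.767: |R|=1.34337 >1
  x=-2.487: |R|=1.02572 >1
Stable set (-2.4615, 0).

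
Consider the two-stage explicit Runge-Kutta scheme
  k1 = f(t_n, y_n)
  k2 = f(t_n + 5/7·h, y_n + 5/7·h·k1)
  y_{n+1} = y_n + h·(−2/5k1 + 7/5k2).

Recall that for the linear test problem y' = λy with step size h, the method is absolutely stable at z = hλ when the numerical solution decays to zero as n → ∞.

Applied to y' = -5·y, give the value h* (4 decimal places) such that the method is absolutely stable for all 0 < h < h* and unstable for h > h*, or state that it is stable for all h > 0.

(-1.0000,0); λ=-5 ⇒ h* = (1)/5 = 0.2000.

With y'=λy (z=hλ):
  k1=λy_n ⇒ h·k1=z·y_n;  k2=λ(1+5/7z)y_n ⇒ h·k2=z(1+5/7z)y_n
  y_{n+1}/y_n = 1 − 2/5z + 7/5z(1+5/7z) = 1 + z + z²
  so R(z) = 1 + z + z².

Boundary: |R(x)|=1, x<0.
x=-1.79: |R|=2.4141
R=1: x+1x²=0 ⇒ x=−1=-1.0000; min R=1−1/(4·1)=0.7500>−1
Confirm numerically:
  x=-0.967: |R|=0.96809 <1
  x=-0.796: |R|=0.83762 <1
  x=-0.436: |R|=0.75410 <1
  x=-1.563: |R|=1.87997 >1
  x=-1.150: |R|=1.17250 >1
So |R|<1 on (-1.0000, 0).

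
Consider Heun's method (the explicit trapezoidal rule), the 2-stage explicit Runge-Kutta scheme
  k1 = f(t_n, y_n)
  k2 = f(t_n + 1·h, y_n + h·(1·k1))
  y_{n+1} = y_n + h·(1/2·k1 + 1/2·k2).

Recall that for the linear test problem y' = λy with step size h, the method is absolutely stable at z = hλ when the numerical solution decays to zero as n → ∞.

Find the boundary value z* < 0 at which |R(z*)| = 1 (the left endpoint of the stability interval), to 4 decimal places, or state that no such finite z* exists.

z* = -2.0000.

Test eqn y'=λy, z=hλ:
  order 2, 2-stage ⇒ R(z)=1+z+z^2/2
  (e.g. R(-0.51)=0.62005, |R|=0.62005)

Solve |R(x)|<1 on ℝ⁻.
x=-0.51: |R|=0.6200
|R(-1.99)|=0.9900 |R(-1.42)|=0.5882 |R(-1.4)|=0.5800
Bisect:
  x_lo=-2.4326 |R|=1.5261  x_hi=-0.2276 |R|=0.7983
  mid=-1.33006 |R|=0.55447 →hi
  mid=-1.88131 |R|=0.88835 →hi
  mid=-2.15693 |R|=1.16924 →lo
  mid=-2.01912 |R|=1.01930 →lo
  mid=-1.95021 |R|=0.95145 →hi
  mid=-1.98466 |R|=0.98478 →hi
  mid=-2.00189 |R|=1.00189 →lo
  mid=-1.99328 |R|=0.99330 →hi
  ...
  [-2.00001,-1.99987] ⇒ x*=-2.0000
So |R|<1 on (-2.0000, 0).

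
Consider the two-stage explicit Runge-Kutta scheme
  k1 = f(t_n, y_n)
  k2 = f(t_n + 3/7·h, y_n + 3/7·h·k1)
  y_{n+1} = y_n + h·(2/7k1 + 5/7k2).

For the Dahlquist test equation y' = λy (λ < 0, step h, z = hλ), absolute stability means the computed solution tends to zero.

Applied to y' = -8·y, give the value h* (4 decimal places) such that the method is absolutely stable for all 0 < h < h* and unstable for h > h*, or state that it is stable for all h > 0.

Test eqn y'=λy, z=hλ:
  k1=λy_n ⇒ h·k1=z·y_n;  k2=λ(1+3/7z)y_n ⇒ h·k2=z(1+3/7z)y_n
  y_{n+1}/y_n = 1 + 2/7z + 5/7z(1+3/7z) = 1 + z + 15/49z²
  Hence R(z) = 1 + z + 15/49z².

Find x<0 with |R(x)|<1.
x=-1.03: |R|=0.2948
R=1: x+15/49x²=0 ⇒ x=−49/15=-3.2667; min R=1−1/(4·15/49)=0.1833>−1
Confirm numerically:
  x=-2.987: |R|=0.74428 <1
  x=-2.763: |R|=0.57399 <1
  x=-2.587: |R|=0.46175 <1
  x=-3.862: |R|=1.70383 >1
  x=-3.768: |R|=1.57827 >1
  x=-3.644: |R|=1.42092 >1
Stable set (-3.2667, 0).

(-3.2667,0); λ=-8 ⇒ h* = (49/15)/8 = 0.4083.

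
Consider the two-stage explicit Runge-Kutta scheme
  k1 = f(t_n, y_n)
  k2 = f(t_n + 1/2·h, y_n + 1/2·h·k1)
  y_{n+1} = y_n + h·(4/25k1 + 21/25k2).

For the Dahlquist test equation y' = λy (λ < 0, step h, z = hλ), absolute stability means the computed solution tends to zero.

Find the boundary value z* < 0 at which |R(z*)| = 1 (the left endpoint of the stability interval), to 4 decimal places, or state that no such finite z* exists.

On y'=λy, z=hλ:
  k1=λy_n ⇒ h·k1=z·y_n;  k2=λ(1+1/2z)y_n ⇒ h·k2=z(1+1/2z)y_n
  y_{n+1}/y_n = 1 + 4/25z + 21/25z(1+1/2z) = 1 + z + 21/50z²
  ⇒ R(z) = 1 + z + 21/50z².

Need |R(x)|<1, x<0.
x=-1.47: |R|=0.4376
R=1: x+21/50x²=0 ⇒ x=−50/21=-2.3810; min R=1−1/(4·21/50)=0.4048>−1
Confirm numerically:
  x=-2.035: |R|=0.70431 <1
  x=-2.009: |R|=0.68615 <1
  x=-1.995: |R|=0.67661 <1
  x=-1.717: |R|=0.52120 <1
  x=-2.870: |R|=1.58950 >1
  x=-2.737: |R|=1.40929 >1
  x=-2.447: |R|=1.06788 >1
Interval (-2.3810, 0).

z* = -2.3810.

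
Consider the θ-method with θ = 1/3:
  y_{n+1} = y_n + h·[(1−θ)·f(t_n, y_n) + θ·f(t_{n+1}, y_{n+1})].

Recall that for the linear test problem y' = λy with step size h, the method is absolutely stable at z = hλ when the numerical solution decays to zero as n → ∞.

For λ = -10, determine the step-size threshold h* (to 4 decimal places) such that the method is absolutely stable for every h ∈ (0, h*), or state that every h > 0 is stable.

With y'=λy (z=hλ):
  y_{n+1} = y_n + z·[2/3·y_n + 1/3·y_{n+1}] ⇒ (1 − 1/3z)y_{n+1} = (1 + 2/3z)y_n
  ⇒ R(z) = (1 + 2/3z)/(1 − 1/3z).

Find x<0 with |R(x)|<1.
x=-0.47: |R|=0.5937
R=−1: 1+2/3x = −1+1/3x ⇒ -1/3x=2 ⇒ x=2/(-1/3)=-6.0000
Confirm numerically:
  x=-4.530: |R|=0.80478 <1
  x=-4.265: |R|=0.76118 <1
  x=-4.149: |R|=0.74108 <1
  x=-6.345: |R|=1.03692 >1
  x=-6.192: |R|=1.02089 >1
So |R|<1 on (-6.0000, 0).

(-6.0000,0); λ=-10 ⇒ h* = (6)/10 = 0.6000.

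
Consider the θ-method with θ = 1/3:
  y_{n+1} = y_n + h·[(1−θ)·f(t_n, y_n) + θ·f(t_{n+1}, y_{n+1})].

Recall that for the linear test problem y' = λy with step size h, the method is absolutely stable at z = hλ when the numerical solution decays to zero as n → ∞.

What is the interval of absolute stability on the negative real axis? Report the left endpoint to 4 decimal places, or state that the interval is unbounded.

On y'=λy, z=hλ:
  y_{n+1} = y_n + z·[2/3·y_n + 1/3·y_{n+1}] ⇒ (1 − 1/3z)y_{n+1} = (1 + 2/3z)y_n
  R(z) = (1 + 2/3z)/(1 − 1/3z).

Solve |R(x)|<1 on ℝ⁻.
x=-0.32: |R|=0.7108
R=−1: 1+2/3x = −1+1/3x ⇒ -1/3x=2 ⇒ x=2/(-1/3)=-6.0000
Confirm numerically:
  x=-5.836: |R|=0.98144 <1
  x=-5.447: |R|=0.93453 <1
  x=-4.607: |R|=0.81688 <1
  x=-2.869: |R|=0.46652 <1
  x=-6.402: |R|=1.04276 >1
  x=-6.107: |R|=1.01175 >1
Stable set (-6.0000, 0).

(-6.0000, 0).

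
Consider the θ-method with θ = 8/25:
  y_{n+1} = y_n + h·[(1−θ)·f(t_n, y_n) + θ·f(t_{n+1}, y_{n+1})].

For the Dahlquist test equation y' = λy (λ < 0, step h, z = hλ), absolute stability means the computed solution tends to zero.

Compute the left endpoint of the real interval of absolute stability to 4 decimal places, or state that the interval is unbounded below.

z* = -5.5556.

Test eqn y'=λy, z=hλ:
  y_{n+1} = y_n + z·[17/25·y_n + 8/25·y_{n+1}] ⇒ (1 − 8/25z)y_{n+1} = (1 + 17/25z)y_n
  ⇒ R(z) = (1 + 17/25z)/(1 − 8/25z).

Need |R(x)|<1, x<0.
x=-0.72: |R|=0.4148
R=−1: 1+17/25x = −1+8/25x ⇒ -9/25x=2 ⇒ x=2/(-9/25)=-5.5556
Confirm numerically:
  x=-3.459: |R|=0.64176 <1
  x=-3.274: |R|=0.59888 <1
  x=-3.158: |R|=0.57071 <1
  x=-3.157: |R|=0.57046 <1
  x=-6.098: |R|=1.06617 >1
  x=-6.037: |R|=1.05912 >1
  x=-5.822: |R|=1.03350 >1
Stable set (-5.5556, 0).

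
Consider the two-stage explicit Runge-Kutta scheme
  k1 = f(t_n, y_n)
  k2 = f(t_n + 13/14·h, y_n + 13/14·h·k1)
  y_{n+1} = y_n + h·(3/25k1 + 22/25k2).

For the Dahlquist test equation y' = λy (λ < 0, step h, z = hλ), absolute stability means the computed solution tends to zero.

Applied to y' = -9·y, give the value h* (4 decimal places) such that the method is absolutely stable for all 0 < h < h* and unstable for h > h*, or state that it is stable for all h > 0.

(-1.2238,0); λ=-9 ⇒ h* = (175/143)/9 = 0.1360.

Set f=λy, z=hλ:
  k1=λy_n ⇒ h·k1=z·y_n;  k2=λ(1+13/14z)y_n ⇒ h·k2=z(1+13/14z)y_n
  y_{n+1}/y_n = 1 + 3/25z + 22/25z(1+13/14z) = 1 + z + 143/175z²
  so R(z) = 1 + z + 143/175z².

Need |R(x)|<1, x<0.
x=-0.6: |R|=0.6942
R=1: x+143/175x²=0 ⇒ x=−175/143=-1.2238; min R=1−1/(4·143/175)=0.6941>−1
Confirm numerically:
  x=-1.115: |R|=0.90089 <1
  x=-1.016: |R|=0.82750 <1
  x=-0.622: |R|=0.69414 <1
  x=-0.584: |R|=0.69469 <1
  x=-1.536: |R|=1.39188 >1
  x=-1.485: |R|=1.31698 >1
Stable set (-1.2238, 0).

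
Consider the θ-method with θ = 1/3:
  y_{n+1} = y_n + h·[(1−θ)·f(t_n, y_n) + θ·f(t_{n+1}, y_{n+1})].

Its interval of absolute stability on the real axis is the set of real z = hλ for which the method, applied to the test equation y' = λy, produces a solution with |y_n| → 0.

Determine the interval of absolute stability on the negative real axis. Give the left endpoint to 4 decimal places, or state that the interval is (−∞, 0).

z∈(-6.0000,0).

With y'=λy (z=hλ):
  y_{n+1} = y_n + z·[2/3·y_n + 1/3·y_{n+1}] ⇒ (1 − 1/3z)y_{n+1} = (1 + 2/3z)y_n
  Hence R(z) = (1 + 2/3z)/(1 − 1/3z).

Boundary: |R(x)|=1, x<0.
x=-1.08: |R|=0.2059
R=−1: 1+2/3x = −1+1/3x ⇒ -1/3x=2 ⇒ x=2/(-1/3)=-6.0000
Confirm numerically:
  x=-5.546: |R|=0.94688 <1
  x=-5.443: |R|=0.93403 <1
  x=-3.811: |R|=0.67861 <1
  x=-6.364: |R|=1.03887 >1
  x=-6.326: |R|=1.03496 >1
Stable set (-6.0000, 0).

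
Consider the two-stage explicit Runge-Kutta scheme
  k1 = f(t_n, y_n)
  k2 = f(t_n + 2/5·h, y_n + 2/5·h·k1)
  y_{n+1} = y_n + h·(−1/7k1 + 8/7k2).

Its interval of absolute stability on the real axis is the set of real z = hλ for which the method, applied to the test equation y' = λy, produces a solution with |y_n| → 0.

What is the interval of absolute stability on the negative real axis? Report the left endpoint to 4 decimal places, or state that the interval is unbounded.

With y'=λy (z=hλ):
  k1=λy_n ⇒ h·k1=z·y_n;  k2=λ(1+2/5z)y_n ⇒ h·k2=z(1+2/5z)y_n
  y_{n+1}/y_n = 1 − 1/7z + 8/7z(1+2/5z) = 1 + z + 16/35z²
  so R(z) = 1 + z + 16/35z².

Boundary: |R(x)|=1, x<0.
x=-1.7: |R|=0.6211
R=1: x+16/35x²=0 ⇒ x=−35/16=-2.1875; min R=1−1/(4·16/35)=0.4531>−1
Confirm numerically:
  x=-2.014: |R|=0.84026 <1
  x=-1.547: |R|=0.54704 <1
  x=-1.257: |R|=0.46531 <1
  x=-1.027: |R|=0.45516 <1
  x=-2.517: |R|=1.37913 >1
  x=-2.439: |R|=1.28042 >1
Stable set (-2.1875, 0).

z∈(-2.1875,0).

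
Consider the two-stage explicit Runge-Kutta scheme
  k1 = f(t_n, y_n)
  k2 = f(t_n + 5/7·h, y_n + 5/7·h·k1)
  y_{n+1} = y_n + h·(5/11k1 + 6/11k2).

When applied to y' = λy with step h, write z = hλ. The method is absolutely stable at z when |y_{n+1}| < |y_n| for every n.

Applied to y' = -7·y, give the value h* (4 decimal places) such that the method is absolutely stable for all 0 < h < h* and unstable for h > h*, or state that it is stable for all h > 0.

Set f=λy, z=hλ:
  k1=λy_n ⇒ h·k1=z·y_n;  k2=λ(1+5/7z)y_n ⇒ h·k2=z(1+5/7z)y_n
  y_{n+1}/y_n = 1 + 5/11z + 6/11z(1+5/7z) = 1 + z + 30/77z²
  Hence R(z) = 1 + z + 30/77z².

Solve |R(x)|<1 on ℝ⁻.
x=-1.65: |R|=0.4107
R=1: x+30/77x²=0 ⇒ x=−77/30=-2.5667; min R=1−1/(4·30/77)=0.3583>−1
Confirm numerically:
  x=-2.496: |R|=0.93128 <1
  x=-2.167: |R|=0.66257 <1
  x=-2.049: |R|=0.58674 <1
  x=-3.082: |R|=1.61880 >1
  x=-2.688: |R|=1.12707 >1
Interval (-2.5667, 0).

(-2.5667,0); λ=-7 ⇒ h* = (77/30)/7 = 0.3667.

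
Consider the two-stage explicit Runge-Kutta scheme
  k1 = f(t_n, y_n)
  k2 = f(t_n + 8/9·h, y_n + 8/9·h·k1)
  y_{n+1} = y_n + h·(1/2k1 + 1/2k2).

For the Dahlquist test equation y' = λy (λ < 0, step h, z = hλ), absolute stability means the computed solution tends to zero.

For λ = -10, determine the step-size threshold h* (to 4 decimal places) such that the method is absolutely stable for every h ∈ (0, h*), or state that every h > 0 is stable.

Set f=λy, z=hλ:
  k1=λy_n ⇒ h·k1=z·y_n;  k2=λ(1+8/9z)y_n ⇒ h·k2=z(1+8/9z)y_n
  y_{n+1}/y_n = 1 + 1/2z + 1/2z(1+8/9z) = 1 + z + 4/9z²
  Hence R(z) = 1 + z + 4/9z².

Boundary: |R(x)|=1, x<0.
x=-1.42: |R|=0.4762
R=1: x+4/9x²=0 ⇒ x=−9/4=-2.2500; min R=1−1/(4·4/9)=0.4375>−1
Confirm numerically:
  x=-2.110: |R|=0.86871 <1
  x=-1.799: |R|=0.63940 <1
  x=-1.486: |R|=0.49542 <1
  x=-2.670: |R|=1.49840 >1
  x=-2.553: |R|=1.34380 >1
  x=-2.345: |R|=1.09901 >1
So |R|<1 on (-2.2500, 0).

(-2.2500,0); λ=-10 ⇒ h* = (9/4)/10 = 0.2250.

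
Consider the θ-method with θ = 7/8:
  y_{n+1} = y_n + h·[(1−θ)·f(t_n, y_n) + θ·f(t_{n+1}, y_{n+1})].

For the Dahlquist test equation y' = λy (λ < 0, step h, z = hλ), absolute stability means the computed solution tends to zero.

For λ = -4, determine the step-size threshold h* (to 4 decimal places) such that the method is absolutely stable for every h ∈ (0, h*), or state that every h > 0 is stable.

unbounded; (−∞, 0). Any h>0 works for λ=-4.

With y'=λy (z=hλ):
  y_{n+1} = y_n + z·[1/8·y_n + 7/8·y_{n+1}] ⇒ (1 − 7/8z)y_{n+1} = (1 + 1/8z)y_n
  so R(z) = (1 + 1/8z)/(1 − 7/8z).

Find x<0 with |R(x)|<1.
x=-0.87: |R|=0.5060
x=-2: |R|=0.2727
x=-10: |R|=0.0256
x=-100: |R|=0.1299
θ=7/8≥1/2 ⇒ |1+1/8x|<|1−7/8x| ∀x<0 ⇒ stable on all of ℝ⁻.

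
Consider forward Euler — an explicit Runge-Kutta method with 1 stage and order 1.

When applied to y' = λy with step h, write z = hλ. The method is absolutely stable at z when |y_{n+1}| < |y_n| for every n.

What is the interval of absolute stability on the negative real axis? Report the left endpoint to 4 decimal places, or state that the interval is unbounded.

With y'=λy (z=hλ):
  order 1, 1-stage ⇒ R(z)=1+z
  (e.g. R(-1.48)=-0.48000, |R|=0.48000)

Boundary: |R(x)|=1, x<0.
x=-1.48: |R|=0.4800
|R(-1.65)|=0.6500 |R(-1.34)|=0.3400 |R(-0.59)|=0.4100
Bisect:
  x_lo=-2.4705 |R|=1.4705  x_hi=-0.2841 |R|=0.7159
  mid=-1.37730 |R|=0.37730 →hi
  mid=-1.92389 |R|=0.92389 →hi
  mid=-2.19719 |R|=1.19719 →lo
  mid=-2.06054 |R|=1.06054 →lo
  mid=-1.99222 |R|=0.99222 →hi
  mid=-2.02638 |R|=1.02638 →lo
  mid=-2.00930 |R|=1.00930 →lo
  mid=-2.00076 |R|=1.00076 →lo
  mid=-1.99649 |R|=0.99649 →hi
  ...
  [-2.00009,-1.99996] ⇒ x*=-2.0000
Stable set (-2.0000, 0).

(-2.0000, 0).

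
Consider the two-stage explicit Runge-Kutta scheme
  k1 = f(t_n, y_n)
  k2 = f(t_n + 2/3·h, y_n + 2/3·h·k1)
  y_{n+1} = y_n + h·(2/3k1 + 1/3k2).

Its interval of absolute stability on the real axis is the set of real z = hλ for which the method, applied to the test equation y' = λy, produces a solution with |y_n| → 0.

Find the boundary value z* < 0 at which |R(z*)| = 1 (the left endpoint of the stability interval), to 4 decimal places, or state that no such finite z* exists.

With y'=λy (z=hλ):
  k1=λy_n ⇒ h·k1=z·y_n;  k2=λ(1+2/3z)y_n ⇒ h·k2=z(1+2/3z)y_n
  y_{n+1}/y_n = 1 + 2/3z + 1/3z(1+2/3z) = 1 + z + 2/9z²
  so R(z) = 1 + z + 2/9z².

Find x<0 with |R(x)|<1.
x=-1.33: |R|=0.0631
R=1: x+2/9x²=0 ⇒ x=−9/2=-4.5000; min R=1−1/(4·2/9)=-0.1250>−1
Confirm numerically:
  x=-4.148: |R|=0.67553 <1
  x=-3.342: |R|=0.13999 <1
  x=-2.866: |R|=0.04068 <1
  x=-2.692: |R|=0.08159 <1
  x=-4.685: |R|=1.19261 >1
  x=-4.653: |R|=1.15820 >1
Stable set (-4.5000, 0).

left endpoint -4.5000.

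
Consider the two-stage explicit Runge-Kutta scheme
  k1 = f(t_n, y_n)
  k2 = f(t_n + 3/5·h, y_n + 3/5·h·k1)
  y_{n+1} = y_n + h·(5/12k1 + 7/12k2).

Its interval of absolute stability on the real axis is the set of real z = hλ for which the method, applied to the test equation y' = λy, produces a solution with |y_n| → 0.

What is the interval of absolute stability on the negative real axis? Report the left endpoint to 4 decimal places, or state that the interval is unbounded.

Set f=λy, z=hλ:
  k1=λy_n ⇒ h·k1=z·y_n;  k2=λ(1+3/5z)y_n ⇒ h·k2=z(1+3/5z)y_n
  y_{n+1}/y_n = 1 + 5/12z + 7/12z(1+3/5z) = 1 + z + 7/20z²
  so R(z) = 1 + z + 7/20z².

Need |R(x)|<1, x<0.
x=-1.18: |R|=0.3073
R=1: x+7/20x²=0 ⇒ x=−20/7=-2.8571; min R=1−1/(4·7/20)=0.2857>−1
Confirm numerically:
  x=-2.807: |R|=0.95074 <1
  x=-2.490: |R|=0.68004 <1
  x=-1.760: |R|=0.32416 <1
  x=-1.643: |R|=0.30181 <1
  x=-3.277: |R|=1.48156 >1
  x=-3.082: |R|=1.24255 >1
Stable set (-2.8571, 0).

(-2.8571, 0).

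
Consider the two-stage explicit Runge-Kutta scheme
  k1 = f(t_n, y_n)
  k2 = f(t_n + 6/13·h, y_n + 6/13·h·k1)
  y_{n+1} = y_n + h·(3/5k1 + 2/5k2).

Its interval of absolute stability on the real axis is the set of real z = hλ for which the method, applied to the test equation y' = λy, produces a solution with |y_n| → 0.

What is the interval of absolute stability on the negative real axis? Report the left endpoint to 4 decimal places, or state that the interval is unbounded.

On y'=λy, z=hλ:
  k1=λy_n ⇒ h·k1=z·y_n;  k2=λ(1+6/13z)y_n ⇒ h·k2=z(1+6/13z)y_n
  y_{n+1}/y_n = 1 + 3/5z + 2/5z(1+6/13z) = 1 + z + 12/65z²
  ⇒ R(z) = 1 + z + 12/65z².

Find x<0 with |R(x)|<1.
x=-1.65: |R|=0.1474
R=1: x+12/65x²=0 ⇒ x=−65/12=-5.4167; min R=1−1/(4·12/65)=-0.3542>−1
Confirm numerically:
  x=-5.160: |R|=0.75550 <1
  x=-3.811: |R|=0.12970 <1
  x=-2.656: |R|=0.35366 <1
  x=-5.999: |R|=1.64494 >1
  x=-5.820: |R|=1.43337 >1
So |R|<1 on (-5.4167, 0).

(-5.4167, 0).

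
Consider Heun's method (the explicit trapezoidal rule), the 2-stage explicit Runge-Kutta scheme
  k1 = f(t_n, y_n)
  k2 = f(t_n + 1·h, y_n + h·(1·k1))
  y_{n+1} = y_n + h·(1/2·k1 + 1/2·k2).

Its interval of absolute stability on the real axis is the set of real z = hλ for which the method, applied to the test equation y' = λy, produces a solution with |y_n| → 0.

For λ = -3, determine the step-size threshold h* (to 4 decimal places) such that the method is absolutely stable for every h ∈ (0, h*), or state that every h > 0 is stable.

Test eqn y'=λy, z=hλ:
  order 2, 2-stage ⇒ R(z)=1+z+z^2/2
  (e.g. R(-1.09)=0.50405, |R|=0.50405)

Find x<0 with |R(x)|<1.
x=-1.09: |R|=0.5040
|R(-1.53)|=0.6404 |R(-1.18)|=0.5162 |R(-1.14)|=0.5098
Bisect:
  x_lo=-2.7897 |R|=2.1015  x_hi=-0.0947 |R|=0.9098
  mid=-1.44222 |R|=0.59778 →hi
  mid=-2.11596 |R|=1.12268 →lo
  mid=-1.77909 |R|=0.80349 →hi
  mid=-1.94752 |R|=0.94890 →hi
  mid=-2.03174 |R|=1.03225 →lo
  mid=-1.98963 |R|=0.98969 →hi
  mid=-2.01069 |R|=1.01074 →lo
  mid=-2.00016 |R|=1.00016 →lo
  ...
  [-2.00016,-2.00000] ⇒ x*=-2.0000
So |R|<1 on (-2.0000, 0).

(-2.0000,0); λ=-3 ⇒ h* = 0.6667.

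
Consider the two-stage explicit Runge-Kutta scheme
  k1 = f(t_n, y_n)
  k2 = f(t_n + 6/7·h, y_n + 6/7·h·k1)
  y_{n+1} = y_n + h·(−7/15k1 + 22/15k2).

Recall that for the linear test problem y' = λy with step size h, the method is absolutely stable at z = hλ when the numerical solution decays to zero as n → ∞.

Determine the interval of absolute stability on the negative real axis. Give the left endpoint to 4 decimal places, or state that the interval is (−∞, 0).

z∈(-0.7955,0).

On y'=λy, z=hλ:
  k1=λy_n ⇒ h·k1=z·y_n;  k2=λ(1+6/7z)y_n ⇒ h·k2=z(1+6/7z)y_n
  y_{n+1}/y_n = 1 − 7/15z + 22/15z(1+6/7z) = 1 + z + 44/35z²
  R(z) = 1 + z + 44/35z².

Boundary: |R(x)|=1, x<0.
x=-1.01: |R|=1.2724
R=1: x+44/35x²=0 ⇒ x=−35/44=-0.7955; min R=1−1/(4·44/35)=0.8011>−1
Confirm numerically:
  x=-0.626: |R|=0.86664 <1
  x=-0.596: |R|=0.85056 <1
  x=-0.506: |R|=0.81587 <1
  x=-0.366: |R|=0.80240 <1
  x=-1.278: |R|=1.77527 >1
  x=-1.034: |R|=1.31008 >1
So |R|<1 on (-0.7955, 0).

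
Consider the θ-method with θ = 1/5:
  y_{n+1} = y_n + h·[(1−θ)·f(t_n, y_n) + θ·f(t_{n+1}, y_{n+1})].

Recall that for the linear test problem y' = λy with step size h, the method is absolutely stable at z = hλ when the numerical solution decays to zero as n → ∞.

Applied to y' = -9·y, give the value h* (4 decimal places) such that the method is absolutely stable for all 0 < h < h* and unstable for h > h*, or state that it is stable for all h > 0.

(-3.3333,0); λ=-9 ⇒ h* = (10/3)/9 = 0.3704.

Set f=λy, z=hλ:
  y_{n+1} = y_n + z·[4/5·y_n + 1/5·y_{n+1}] ⇒ (1 − 1/5z)y_{n+1} = (1 + 4/5z)y_n
  ⇒ R(z) = (1 + 4/5z)/(1 − 1/5z).

Boundary: |R(x)|=1, x<0.
x=-1.3: |R|=0.0317
R=−1: 1+4/5x = −1+1/5x ⇒ -3/5x=2 ⇒ x=2/(-3/5)=-3.3333
Confirm numerically:
  x=-1.726: |R|=0.28308 <1
  x=-1.710: |R|=0.27422 <1
  x=-1.404: |R|=0.09619 <1
  x=-1.365: |R|=0.07227 <1
  x=-3.791: |R|=1.15618 >1
  x=-3.531: |R|=1.06951 >1
  x=-3.526: |R|=1.06779 >1
So |R|<1 on (-3.3333, 0).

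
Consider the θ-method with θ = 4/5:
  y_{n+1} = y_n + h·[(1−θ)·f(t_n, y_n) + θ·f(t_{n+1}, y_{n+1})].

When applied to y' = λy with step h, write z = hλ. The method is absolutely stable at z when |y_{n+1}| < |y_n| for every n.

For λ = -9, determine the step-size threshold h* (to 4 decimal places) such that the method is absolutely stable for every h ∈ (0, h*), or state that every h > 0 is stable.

With y'=λy (z=hλ):
  y_{n+1} = y_n + z·[1/5·y_n + 4/5·y_{n+1}] ⇒ (1 − 4/5z)y_{n+1} = (1 + 1/5z)y_n
  so R(z) = (1 + 1/5z)/(1 − 4/5z).

Find x<0 with |R(x)|<1.
x=-1.46: |R|=0.3266
x=-2: |R|=0.2308
x=-10: |R|=0.1111
x=-100: |R|=0.2346
θ=4/5≥1/2 ⇒ |1+1/5x|<|1−4/5x| ∀x<0 ⇒ unbounded interval.

(−∞, 0) — no finite endpoint. Any h>0 works for λ=-9.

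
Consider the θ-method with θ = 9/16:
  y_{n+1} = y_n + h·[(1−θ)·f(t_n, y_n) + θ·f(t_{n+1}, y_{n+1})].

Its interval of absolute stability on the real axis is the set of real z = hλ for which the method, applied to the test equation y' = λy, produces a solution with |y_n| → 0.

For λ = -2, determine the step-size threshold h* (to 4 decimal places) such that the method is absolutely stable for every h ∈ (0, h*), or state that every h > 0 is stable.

Test eqn y'=λy, z=hλ:
  y_{n+1} = y_n + z·[7/16·y_n + 9/16·y_{n+1}] ⇒ (1 − 9/16z)y_{n+1} = (1 + 7/16z)y_n
  R(z) = (1 + 7/16z)/(1 − 9/16z).

Solve |R(x)|<1 on ℝ⁻.
x=-1.11: |R|=0.3167
x=-2: |R|=0.0588
x=-10: |R|=0.5094
x=-100: |R|=0.7467
θ=9/16≥1/2 ⇒ |1+7/16x|<|1−9/16x| ∀x<0 ⇒ interval (−∞,0).

unbounded; (−∞, 0). Any h>0 works for λ=-2.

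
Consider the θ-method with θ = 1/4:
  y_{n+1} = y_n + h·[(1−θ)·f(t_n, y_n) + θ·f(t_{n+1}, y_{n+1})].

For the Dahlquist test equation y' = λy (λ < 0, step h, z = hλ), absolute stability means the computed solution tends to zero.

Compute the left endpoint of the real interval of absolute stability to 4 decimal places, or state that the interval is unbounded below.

On y'=λy, z=hλ:
  y_{n+1} = y_n + z·[3/4·y_n + 1/4·y_{n+1}] ⇒ (1 − 1/4z)y_{n+1} = (1 + 3/4z)y_n
  Hence R(z) = (1 + 3/4z)/(1 − 1/4z).

Find x<0 with |R(x)|<1.
x=-1.65: |R|=0.1681
R=−1: 1+3/4x = −1+1/4x ⇒ -1/2x=2 ⇒ x=2/(-1/2)=-4.0000
Confirm numerically:
  x=-3.522: |R|=0.87291 <1
  x=-3.312: |R|=0.81182 <1
  x=-3.285: |R|=0.80371 <1
  x=-1.735: |R|=0.21011 <1
  x=-4.511: |R|=1.12008 >1
  x=-4.388: |R|=1.09251 >1
  x=-4.162: |R|=1.03970 >1
Interval (-4.0000, 0).

left endpoint -4.0000.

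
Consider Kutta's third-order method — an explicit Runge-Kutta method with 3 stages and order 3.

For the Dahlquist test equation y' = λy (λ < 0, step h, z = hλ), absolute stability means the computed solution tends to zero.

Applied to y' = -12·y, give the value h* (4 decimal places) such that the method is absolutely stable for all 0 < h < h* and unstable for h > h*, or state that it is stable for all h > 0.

(-2.5127,0); λ=-12 ⇒ h* = 0.2094.

Test eqn y'=λy, z=hλ:
  order 3, 3-stage ⇒ R(z)=1+z+z^2/2+z^3/6
  (e.g. R(-1.72)=-0.08887, |R|=0.08887)

Find x<0 with |R(x)|<1.
x=-1.72: |R|=0.0889
|R(-1.56)|=0.0241 |R(-0.75)|=0.4609 |R(-0.57)|=0.5616
Bisect:
  x_lo=-3.0845 |R|=2.2184  x_hi=-0.1397 |R|=0.8696
  mid=-1.61208 |R|=0.01093 →hi
  mid=-2.34827 |R|=0.74929 →hi
  mid=-2.71636 |R|=1.36756 →lo
  mid=-2.53232 |R|=1.03247 →lo
  mid=-2.44029 |R|=0.88478 →hi
  mid=-2.48631 |R|=0.95705 →hi
  mid=-2.50931 |R|=0.99436 →hi
  ...
  [-2.51291,-2.51273] ⇒ x*=-2.5127
Interval (-2.5127, 0).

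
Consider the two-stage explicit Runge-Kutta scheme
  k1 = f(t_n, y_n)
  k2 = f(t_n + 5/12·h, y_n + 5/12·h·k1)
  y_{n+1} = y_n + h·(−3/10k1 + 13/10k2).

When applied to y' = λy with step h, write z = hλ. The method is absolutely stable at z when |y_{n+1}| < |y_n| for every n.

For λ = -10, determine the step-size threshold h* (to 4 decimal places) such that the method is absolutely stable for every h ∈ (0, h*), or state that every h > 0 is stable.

(-1.8462,0); λ=-10 ⇒ h* = (24/13)/10 = 0.1846.

On y'=λy, z=hλ:
  k1=λy_n ⇒ h·k1=z·y_n;  k2=λ(1+5/12z)y_n ⇒ h·k2=z(1+5/12z)y_n
  y_{n+1}/y_n = 1 − 3/10z + 13/10z(1+5/12z) = 1 + z + 13/24z²
  R(z) = 1 + z + 13/24z².

Solve |R(x)|<1 on ℝ⁻.
x=-1.31: |R|=0.6196
R=1: x+13/24x²=0 ⇒ x=−24/13=-1.8462; min R=1−1/(4·13/24)=0.5385>−1
Confirm numerically:
  x=-1.754: |R|=0.91245 <1
  x=-1.507: |R|=0.72315 <1
  x=-0.933: |R|=0.53851 <1
  x=-0.866: |R|=0.54023 <1
  x=-2.245: |R|=1.48501 >1
  x=-2.212: |R|=1.43834 >1
  x=-2.209: |R|=1.43416 >1
Interval (-1.8462, 0).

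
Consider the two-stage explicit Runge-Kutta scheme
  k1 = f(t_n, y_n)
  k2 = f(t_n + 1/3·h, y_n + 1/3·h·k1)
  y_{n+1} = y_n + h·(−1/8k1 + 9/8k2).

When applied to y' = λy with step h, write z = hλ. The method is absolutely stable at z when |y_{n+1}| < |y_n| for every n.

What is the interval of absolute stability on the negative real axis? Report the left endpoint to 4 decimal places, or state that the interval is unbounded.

On y'=λy, z=hλ:
  k1=λy_n ⇒ h·k1=z·y_n;  k2=λ(1+1/3z)y_n ⇒ h·k2=z(1+1/3z)y_n
  y_{n+1}/y_n = 1 − 1/8z + 9/8z(1+1/3z) = 1 + z + 3/8z²
  so R(z) = 1 + z + 3/8z².

Solve |R(x)|<1 on ℝ⁻.
x=-1.14: |R|=0.3474
R=1: x+3/8x²=0 ⇒ x=−8/3=-2.6667; min R=1−1/(4·3/8)=0.3333>−1
Confirm numerically:
  x=-2.630: |R|=0.96384 <1
  x=-1.759: |R|=0.40128 <1
  x=-1.286: |R|=0.33417 <1
  x=-3.132: |R|=1.54653 >1
  x=-2.962: |R|=1.32804 >1
  x=-2.959: |R|=1.32438 >1
Interval (-2.6667, 0).

(-2.6667, 0).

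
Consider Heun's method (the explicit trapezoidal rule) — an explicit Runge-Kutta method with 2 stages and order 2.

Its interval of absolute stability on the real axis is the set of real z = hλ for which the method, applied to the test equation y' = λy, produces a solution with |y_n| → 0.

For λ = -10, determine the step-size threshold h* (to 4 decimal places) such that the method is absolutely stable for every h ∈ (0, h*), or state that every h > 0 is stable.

(-2.0000,0); λ=-10 ⇒ h* = 0.2000.

Test eqn y'=λy, z=hλ:
  order 2, 2-stage ⇒ R(z)=1+z+z^2/2
  (e.g. R(-0.4)=0.68000, |R|=0.68000)

Find x<0 with |R(x)|<1.
x=-0.4: |R|=0.6800
|R(-1.27)|=0.5364 |R(-0.82)|=0.5162 |R(-0.5)|=0.6250
Bisect:
  x_lo=-2.5101 |R|=1.6403  x_hi=-0.0929 |R|=0.9114
  mid=-1.30150 |R|=0.54545 →hi
  mid=-1.90582 |R|=0.91026 →hi
  mid=-2.20798 |R|=1.22961 →lo
  mid=-2.05690 |R|=1.05852 →lo
  mid=-1.98136 |R|=0.98153 →hi
  mid=-2.01913 |R|=1.01931 →lo
  mid=-2.00025 |R|=1.00025 →lo
  mid=-1.99080 |R|=0.99084 →hi
  ...
  [-2.00010,-1.99995] ⇒ x*=-2.0000
Stable set (-2.0000, 0).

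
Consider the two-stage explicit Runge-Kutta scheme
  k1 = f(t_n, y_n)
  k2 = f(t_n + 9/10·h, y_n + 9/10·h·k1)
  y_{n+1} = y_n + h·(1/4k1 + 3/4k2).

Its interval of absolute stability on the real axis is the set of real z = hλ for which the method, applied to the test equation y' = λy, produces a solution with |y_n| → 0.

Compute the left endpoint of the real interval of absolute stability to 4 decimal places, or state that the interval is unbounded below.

left endpoint -1.4815.

With y'=λy (z=hλ):
  k1=λy_n ⇒ h·k1=z·y_n;  k2=λ(1+9/10z)y_n ⇒ h·k2=z(1+9/10z)y_n
  y_{n+1}/y_n = 1 + 1/4z + 3/4z(1+9/10z) = 1 + z + 27/40z²
  Hence R(z) = 1 + z + 27/40z².

Boundary: |R(x)|=1, x<0.
x=-1.08: |R|=0.7073
R=1: x+27/40x²=0 ⇒ x=−40/27=-1.4815; min R=1−1/(4·27/40)=0.6296>−1
Confirm numerically:
  x=-1.327: |R|=0.86163 <1
  x=-1.043: |R|=0.69130 <1
  x=-0.954: |R|=0.66033 <1
  x=-0.797: |R|=0.63177 <1
  x=-1.821: |R|=1.41733 >1
  x=-1.706: |R|=1.25854 >1
Stable set (-1.4815, 0).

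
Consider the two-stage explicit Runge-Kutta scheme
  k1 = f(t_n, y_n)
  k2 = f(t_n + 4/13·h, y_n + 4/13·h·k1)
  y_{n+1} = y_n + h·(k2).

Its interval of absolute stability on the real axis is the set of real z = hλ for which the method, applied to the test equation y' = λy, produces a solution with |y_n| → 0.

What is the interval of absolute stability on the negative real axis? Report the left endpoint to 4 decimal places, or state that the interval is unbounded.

z∈(-3.2500,0).

On y'=λy, z=hλ:
  k1=λy_n ⇒ h·k1=z·y_n;  k2=λ(1+4/13z)y_n ⇒ h·k2=z(1+4/13z)y_n
  y_{n+1}/y_n = 1 + z(1+4/13z) = 1 + z + 4/13z²
  R(z) = 1 + z + 4/13z².

Solve |R(x)|<1 on ℝ⁻.
x=-0.54: |R|=0.5497
R=1: x+4/13x²=0 ⇒ x=−13/4=-3.2500; min R=1−1/(4·4/13)=0.1875>−1
Confirm numerically:
  x=-3.047: |R|=0.80968 <1
  x=-2.773: |R|=0.59301 <1
  x=-2.465: |R|=0.40461 <1
  x=-3.848: |R|=1.70803 >1
  x=-3.415: |R|=1.17338 >1
  x=-3.329: |R|=1.08092 >1
Stable set (-3.2500, 0).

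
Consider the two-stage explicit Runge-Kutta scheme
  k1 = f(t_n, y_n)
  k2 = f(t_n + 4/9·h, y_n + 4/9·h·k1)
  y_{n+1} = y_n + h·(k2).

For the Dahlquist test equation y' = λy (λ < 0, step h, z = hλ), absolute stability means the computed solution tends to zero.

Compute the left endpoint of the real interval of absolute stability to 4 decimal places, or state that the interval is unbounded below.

z* = -2.2500.

Test eqn y'=λy, z=hλ:
  k1=λy_n ⇒ h·k1=z·y_n;  k2=λ(1+4/9z)y_n ⇒ h·k2=z(1+4/9z)y_n
  y_{n+1}/y_n = 1 + z(1+4/9z) = 1 + z + 4/9z²
  so R(z) = 1 + z + 4/9z².

Boundary: |R(x)|=1, x<0.
x=-1.04: |R|=0.4407
R=1: x+4/9x²=0 ⇒ x=−9/4=-2.2500; min R=1−1/(4·4/9)=0.4375>−1
Confirm numerically:
  x=-2.000: |R|=0.77778 <1
  x=-1.717: |R|=0.59326 <1
  x=-1.520: |R|=0.50684 <1
  x=-0.967: |R|=0.44860 <1
  x=-2.656: |R|=1.47926 >1
  x=-2.602: |R|=1.40707 >1
  x=-2.297: |R|=1.04798 >1
Stable set (-2.2500, 0).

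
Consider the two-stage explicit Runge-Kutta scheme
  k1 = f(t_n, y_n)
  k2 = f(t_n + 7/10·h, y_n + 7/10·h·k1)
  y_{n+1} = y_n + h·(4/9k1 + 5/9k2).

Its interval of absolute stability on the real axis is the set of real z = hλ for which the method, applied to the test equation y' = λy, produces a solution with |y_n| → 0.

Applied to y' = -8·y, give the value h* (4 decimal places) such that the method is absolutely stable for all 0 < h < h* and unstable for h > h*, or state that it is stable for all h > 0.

Test eqn y'=λy, z=hλ:
  k1=λy_n ⇒ h·k1=z·y_n;  k2=λ(1+7/10z)y_n ⇒ h·k2=z(1+7/10z)y_n
  y_{n+1}/y_n = 1 + 4/9z + 5/9z(1+7/10z) = 1 + z + 7/18z²
  Hence R(z) = 1 + z + 7/18z².

Solve |R(x)|<1 on ℝ⁻.
x=-1.49: |R|=0.3734
R=1: x+7/18x²=0 ⇒ x=−18/7=-2.5714; min R=1−1/(4·7/18)=0.3571>−1
Confirm numerically:
  x=-2.141: |R|=0.64162 <1
  x=-2.039: |R|=0.57781 <1
  x=-1.233: |R|=0.35822 <1
  x=-3.126: |R|=1.67417 >1
  x=-2.780: |R|=1.22549 >1
  x=-2.669: |R|=1.10127 >1
Stable set (-2.5714, 0).

(-2.5714,0); λ=-8 ⇒ h* = (18/7)/8 = 0.3214.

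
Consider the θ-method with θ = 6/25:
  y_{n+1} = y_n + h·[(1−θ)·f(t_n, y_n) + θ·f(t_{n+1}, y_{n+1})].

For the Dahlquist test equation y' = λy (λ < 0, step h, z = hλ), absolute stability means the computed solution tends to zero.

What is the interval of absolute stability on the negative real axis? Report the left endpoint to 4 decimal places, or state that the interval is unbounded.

(-3.8462, 0).

With y'=λy (z=hλ):
  y_{n+1} = y_n + z·[19/25·y_n + 6/25·y_{n+1}] ⇒ (1 − 6/25z)y_{n+1} = (1 + 19/25z)y_n
  ⇒ R(z) = (1 + 19/25z)/(1 − 6/25z).

Need |R(x)|<1, x<0.
x=-0.91: |R|=0.2531
R=−1: 1+19/25x = −1+6/25x ⇒ -13/25x=2 ⇒ x=2/(-13/25)=-3.8462
Confirm numerically:
  x=-3.221: |R|=0.81665 <1
  x=-2.815: |R|=0.68000 <1
  x=-1.987: |R|=0.34540 <1
  x=-1.571: |R|=0.14085 <1
  x=-4.415: |R|=1.14362 >1
  x=-4.279: |R|=1.11104 >1
  x=-4.145: |R|=1.07790 >1
Interval (-3.8462, 0).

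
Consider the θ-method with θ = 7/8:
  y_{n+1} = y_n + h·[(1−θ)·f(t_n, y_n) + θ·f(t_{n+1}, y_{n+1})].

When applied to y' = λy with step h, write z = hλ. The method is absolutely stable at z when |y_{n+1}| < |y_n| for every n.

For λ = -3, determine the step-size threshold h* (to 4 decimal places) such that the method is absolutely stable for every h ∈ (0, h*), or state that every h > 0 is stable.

On y'=λy, z=hλ:
  y_{n+1} = y_n + z·[1/8·y_n + 7/8·y_{n+1}] ⇒ (1 − 7/8z)y_{n+1} = (1 + 1/8z)y_n
  Hence R(z) = (1 + 1/8z)/(1 − 7/8z).

Need |R(x)|<1, x<0.
x=-1.07: |R|=0.4474
x=-2: |R|=0.2727
x=-10: |R|=0.0256
x=-100: |R|=0.1299
θ=7/8≥1/2 ⇒ |1+1/8x|<|1−7/8x| ∀x<0 ⇒ stable on all of ℝ⁻.

interval (−∞, 0). Any h>0 works for λ=-3.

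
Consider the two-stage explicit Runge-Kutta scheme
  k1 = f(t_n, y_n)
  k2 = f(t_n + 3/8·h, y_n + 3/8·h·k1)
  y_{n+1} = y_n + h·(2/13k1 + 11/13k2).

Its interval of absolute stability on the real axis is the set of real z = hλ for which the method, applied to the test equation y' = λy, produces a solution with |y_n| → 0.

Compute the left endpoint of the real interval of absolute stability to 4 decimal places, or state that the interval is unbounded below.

z* = -3.1515.

With y'=λy (z=hλ):
  k1=λy_n ⇒ h·k1=z·y_n;  k2=λ(1+3/8z)y_n ⇒ h·k2=z(1+3/8z)y_n
  y_{n+1}/y_n = 1 + 2/13z + 11/13z(1+3/8z) = 1 + z + 33/104z²
  R(z) = 1 + z + 33/104z².

Need |R(x)|<1, x<0.
x=-1.05: |R|=0.2998
R=1: x+33/104x²=0 ⇒ x=−104/33=-3.1515; min R=1−1/(4·33/104)=0.2121>−1
Confirm numerically:
  x=-3.103: |R|=0.95223 <1
  x=-2.751: |R|=0.65038 <1
  x=-1.368: |R|=0.22582 <1
  x=-1.302: |R|=0.23590 <1
  x=-3.676: |R|=1.61177 >1
  x=-3.589: |R|=1.49822 >1
Stable set (-3.1515, 0).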